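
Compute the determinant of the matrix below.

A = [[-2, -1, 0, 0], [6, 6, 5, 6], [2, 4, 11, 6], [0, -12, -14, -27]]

Forward elimination:
R2 <- R2 - (-3)*R1:  [ 0  3  5  6 ]
R3 <- R3 - (-1)*R1:  [  0   3  11   6 ]
R3 <- R3 - (1)*R2:  [ 0  0  6  0 ]
R4 <- R4 - (-4)*R2:  [  0   0   6  -3 ]
R4 <- R4 - (1)*R3:  [  0   0   0  -3 ]
Upper-triangular form:
[ -2  -1  0   0 ]
[  0   3  5   6 ]
[  0   0  6   0 ]
[  0   0  0  -3 ]
det(A) = (-1)^0 * (-2) * (3) * (6) * (-3) = 108  (0 row swaps -> sign +1)

det(A) = 108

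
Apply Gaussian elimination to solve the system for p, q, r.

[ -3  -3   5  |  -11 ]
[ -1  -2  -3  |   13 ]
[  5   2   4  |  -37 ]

(-5, 2, -4)

Forward elimination on [A|b]:
R2 <- R2 - (1/3)*R1:  [     0     -1  -14/3   50/3 ]
R3 <- R3 - (-5/3)*R1:  [      0      -3    37/3  -166/3 ]
R3 <- R3 - (3)*R2:  [      0       0    79/3  -316/3 ]
Row echelon form:
[ -3  -3      5  |     -11 ]
[  0  -1  -14/3  |    50/3 ]
[  0   0   79/3  |  -316/3 ]
Back-substitution:
r = (-316/3) / (79/3) = -4
q = (50/3 - (-14/3)*(-4)) / -1 = 2
p = (-11 - (-3)*(2) - (5)*(-4)) / -3 = -5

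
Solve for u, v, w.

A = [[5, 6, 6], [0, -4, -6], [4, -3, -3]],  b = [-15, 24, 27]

Forward elimination on [A|b]:
R3 <- R3 - (4/5)*R1:  [     0  -39/5  -39/5     39 ]
R3 <- R3 - (39/20)*R2:  [     0      0  39/10  -39/5 ]
Row echelon form:
[ 5   6      6  |    -15 ]
[ 0  -4     -6  |     24 ]
[ 0   0  39/10  |  -39/5 ]
Back-substitution:
w = (-39/5) / (39/10) = -2
v = (24 - (-6)*(-2)) / -4 = -3
u = (-15 - (6)*(-3) - (6)*(-2)) / 5 = 3

(3, -3, -2)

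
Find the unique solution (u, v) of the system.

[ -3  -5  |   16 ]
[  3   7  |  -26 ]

(3, -5)

Forward elimination on [A|b]:
R2 <- R2 - (-1)*R1:  [   0    2  -10 ]
Row echelon form:
[ -3  -5  |   16 ]
[  0   2  |  -10 ]
Back-substitution:
v = (-10) / 2 = -5
u = (16 - (-5)*(-5)) / -3 = 3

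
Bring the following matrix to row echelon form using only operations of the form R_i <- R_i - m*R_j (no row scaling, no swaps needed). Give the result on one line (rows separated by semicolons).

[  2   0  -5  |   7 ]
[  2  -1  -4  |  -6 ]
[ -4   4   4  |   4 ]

Forward elimination:
R2 <- R2 - (1)*R1:  [   0   -1    1  -13 ]
R3 <- R3 - (-2)*R1:  [  0   4  -6  18 ]
R3 <- R3 - (-4)*R2:  [   0    0   -2  -34 ]
Row echelon form:
[ 2   0  -5  |    7 ]
[ 0  -1   1  |  -13 ]
[ 0   0  -2  |  -34 ]

REF = [2 0 -5 7; 0 -1 1 -13; 0 0 -2 -34]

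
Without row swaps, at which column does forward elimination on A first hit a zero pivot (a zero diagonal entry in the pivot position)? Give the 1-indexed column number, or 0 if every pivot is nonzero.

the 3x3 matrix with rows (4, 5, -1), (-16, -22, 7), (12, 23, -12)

first zero-pivot column = 0

Naive forward elimination:
R2 <- R2 - (-4)*R1:  [  0  -2   3 ]
R3 <- R3 - (3)*R1:  [  0   8  -9 ]
R3 <- R3 - (-4)*R2:  [ 0  0  3 ]
All pivots nonzero; naive elimination completes without hitting a zero pivot.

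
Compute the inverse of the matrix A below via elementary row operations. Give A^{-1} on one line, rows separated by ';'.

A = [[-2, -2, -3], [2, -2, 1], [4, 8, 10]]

Gauss-Jordan on [A | I]:
R1 <- (1/-2)*R1:  [    1     1   3/2  |  -1/2     0     0 ]
R2 <- R2 - (2)*R1:  [  0  -4  -2  |   1   1   0 ]
R3 <- R3 - (4)*R1:  [ 0  4  4  |  2  0  1 ]
R2 <- (1/-4)*R2:  [    0     1   1/2  |  -1/4  -1/4     0 ]
R1 <- R1 - (1)*R2:  [    1     0     1  |  -1/4   1/4     0 ]
R3 <- R3 - (4)*R2:  [ 0  0  2  |  3  1  1 ]
R3 <- (1/2)*R3:  [   0    0    1  |  3/2  1/2  1/2 ]
R1 <- R1 - (1)*R3:  [    1     0     0  |  -7/4  -1/4  -1/2 ]
R2 <- R2 - (1/2)*R3:  [    0     1     0  |    -1  -1/2  -1/4 ]
Right block of [I | A^{-1}] is the inverse:
[ -7/4  -1/4  -1/2 ]
[   -1  -1/2  -1/4 ]
[  3/2   1/2   1/2 ]

inverse = [-7/4 -1/4 -1/2; -1 -1/2 -1/4; 3/2 1/2 1/2]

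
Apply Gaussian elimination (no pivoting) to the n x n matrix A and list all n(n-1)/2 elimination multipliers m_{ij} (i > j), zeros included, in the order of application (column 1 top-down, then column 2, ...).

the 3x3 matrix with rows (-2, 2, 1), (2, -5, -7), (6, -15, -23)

multipliers: -1, -3, 3

Forward elimination:
R2 <- R2 - (-1)*R1:  [  0  -3  -6 ]
R3 <- R3 - (-3)*R1:  [   0   -9  -20 ]
R3 <- R3 - (3)*R2:  [  0   0  -2 ]
Multipliers (in order of application): m_{21} = -1, m_{31} = -3, m_{32} = 3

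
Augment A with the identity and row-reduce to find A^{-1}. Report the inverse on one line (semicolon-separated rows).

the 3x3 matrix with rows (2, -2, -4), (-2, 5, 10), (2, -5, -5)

Gauss-Jordan on [A | I]:
R1 <- (1/2)*R1:  [   1   -1   -2  |  1/2    0    0 ]
R2 <- R2 - (-2)*R1:  [ 0  3  6  |  1  1  0 ]
R3 <- R3 - (2)*R1:  [  0  -3  -1  |  -1   0   1 ]
R2 <- (1/3)*R2:  [   0    1    2  |  1/3  1/3    0 ]
R1 <- R1 - (-1)*R2:  [   1    0    0  |  5/6  1/3    0 ]
R3 <- R3 - (-3)*R2:  [ 0  0  5  |  0  1  1 ]
R3 <- (1/5)*R3:  [   0    0    1  |    0  1/5  1/5 ]
R2 <- R2 - (2)*R3:  [     0      1      0  |    1/3  -1/15   -2/5 ]
Right block of [I | A^{-1}] is the inverse:
[ 5/6    1/3     0 ]
[ 1/3  -1/15  -2/5 ]
[   0    1/5   1/5 ]

inverse = [5/6 1/3 0; 1/3 -1/15 -2/5; 0 1/5 1/5]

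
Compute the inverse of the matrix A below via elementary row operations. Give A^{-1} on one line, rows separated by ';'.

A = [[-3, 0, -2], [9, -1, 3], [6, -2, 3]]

inverse = [1/5 4/15 -2/15; -3/5 1/5 -3/5; -4/5 -2/5 1/5]

Gauss-Jordan on [A | I]:
R1 <- (1/-3)*R1:  [    1     0   2/3  |  -1/3     0     0 ]
R2 <- R2 - (9)*R1:  [  0  -1  -3  |   3   1   0 ]
R3 <- R3 - (6)*R1:  [  0  -2  -1  |   2   0   1 ]
R2 <- (1/-1)*R2:  [  0   1   3  |  -3  -1   0 ]
R3 <- R3 - (-2)*R2:  [  0   0   5  |  -4  -2   1 ]
R3 <- (1/5)*R3:  [    0     0     1  |  -4/5  -2/5   1/5 ]
R1 <- R1 - (2/3)*R3:  [     1      0      0  |    1/5   4/15  -2/15 ]
R2 <- R2 - (3)*R3:  [    0     1     0  |  -3/5   1/5  -3/5 ]
Right block of [I | A^{-1}] is the inverse:
[  1/5  4/15  -2/15 ]
[ -3/5   1/5   -3/5 ]
[ -4/5  -2/5    1/5 ]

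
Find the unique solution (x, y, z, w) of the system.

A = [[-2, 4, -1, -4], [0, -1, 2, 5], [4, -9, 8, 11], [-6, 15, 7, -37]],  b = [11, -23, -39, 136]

(-3, -4, -1, -5)

Forward elimination on [A|b]:
R3 <- R3 - (-2)*R1:  [   0   -1    6    3  -17 ]
R4 <- R4 - (3)*R1:  [   0    3   10  -25  103 ]
R3 <- R3 - (1)*R2:  [  0   0   4  -2   6 ]
R4 <- R4 - (-3)*R2:  [   0    0   16  -10   34 ]
R4 <- R4 - (4)*R3:  [  0   0   0  -2  10 ]
Row echelon form:
[ -2   4  -1  -4  |   11 ]
[  0  -1   2   5  |  -23 ]
[  0   0   4  -2  |    6 ]
[  0   0   0  -2  |   10 ]
Back-substitution:
w = (10) / -2 = -5
z = (6 - (-2)*(-5)) / 4 = -1
y = (-23 - (2)*(-1) - (5)*(-5)) / -1 = -4
x = (11 - (4)*(-4) - (-1)*(-1) - (-4)*(-5)) / -2 = -3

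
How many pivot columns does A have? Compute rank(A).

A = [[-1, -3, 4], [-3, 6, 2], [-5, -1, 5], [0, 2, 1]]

Row reduction:
R2 <- R2 - (3)*R1:  [   0   15  -10 ]
R3 <- R3 - (5)*R1:  [   0   14  -15 ]
R3 <- R3 - (14/15)*R2:  [     0      0  -17/3 ]
R4 <- R4 - (2/15)*R2:  [   0    0  7/3 ]
R4 <- R4 - (-7/17)*R3:  [ 0  0  0 ]
Row echelon form:
[ -1  -3      4 ]
[  0  15    -10 ]
[  0   0  -17/3 ]
[  0   0      0 ]
Nonzero rows / pivot columns: 3

rank(A) = 3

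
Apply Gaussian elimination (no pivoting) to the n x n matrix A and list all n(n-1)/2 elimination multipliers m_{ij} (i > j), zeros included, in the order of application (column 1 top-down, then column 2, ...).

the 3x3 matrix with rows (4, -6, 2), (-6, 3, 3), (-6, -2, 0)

multipliers: -3/2, -3/2, 11/6

Forward elimination:
R2 <- R2 - (-3/2)*R1:  [  0  -6   6 ]
R3 <- R3 - (-3/2)*R1:  [   0  -11    3 ]
R3 <- R3 - (11/6)*R2:  [  0   0  -8 ]
Multipliers (in order of application): m_{21} = -3/2, m_{31} = -3/2, m_{32} = 11/6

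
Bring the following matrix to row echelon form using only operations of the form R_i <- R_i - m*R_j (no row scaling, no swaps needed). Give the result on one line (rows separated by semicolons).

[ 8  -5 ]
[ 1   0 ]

REF = [8 -5; 0 5/8]

Forward elimination:
R2 <- R2 - (1/8)*R1:  [   0  5/8 ]
Row echelon form:
[ 8   -5 ]
[ 0  5/8 ]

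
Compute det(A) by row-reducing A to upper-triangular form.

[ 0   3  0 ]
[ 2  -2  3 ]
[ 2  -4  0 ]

Forward elimination:
R1 <-> R2   (pivot in column 1 was zero)
[ 2  -2  3 ]
[ 0   3  0 ]
[ 2  -4  0 ]
R3 <- R3 - (1)*R1:  [  0  -2  -3 ]
R3 <- R3 - (-2/3)*R2:  [  0   0  -3 ]
Upper-triangular form:
[ 2  -2   3 ]
[ 0   3   0 ]
[ 0   0  -3 ]
det(A) = (-1)^1 * (2) * (3) * (-3) = 18  (1 row swap -> sign -1)

det(A) = 18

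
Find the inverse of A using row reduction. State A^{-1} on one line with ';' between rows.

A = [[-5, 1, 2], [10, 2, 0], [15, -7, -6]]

inverse = [3/20 1/10 1/20; -3/4 0 -1/4; 5/4 1/4 1/4]

Gauss-Jordan on [A | I]:
R1 <- (1/-5)*R1:  [    1  -1/5  -2/5  |  -1/5     0     0 ]
R2 <- R2 - (10)*R1:  [ 0  4  4  |  2  1  0 ]
R3 <- R3 - (15)*R1:  [  0  -4   0  |   3   0   1 ]
R2 <- (1/4)*R2:  [   0    1    1  |  1/2  1/4    0 ]
R1 <- R1 - (-1/5)*R2:  [     1      0   -1/5  |  -1/10   1/20      0 ]
R3 <- R3 - (-4)*R2:  [ 0  0  4  |  5  1  1 ]
R3 <- (1/4)*R3:  [   0    0    1  |  5/4  1/4  1/4 ]
R1 <- R1 - (-1/5)*R3:  [    1     0     0  |  3/20  1/10  1/20 ]
R2 <- R2 - (1)*R3:  [    0     1     0  |  -3/4     0  -1/4 ]
Right block of [I | A^{-1}] is the inverse:
[ 3/20  1/10  1/20 ]
[ -3/4     0  -1/4 ]
[  5/4   1/4   1/4 ]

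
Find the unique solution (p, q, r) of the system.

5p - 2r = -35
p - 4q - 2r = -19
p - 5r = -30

(-5, 1, 5)

Forward elimination on [A|b]:
R2 <- R2 - (1/5)*R1:  [    0    -4  -8/5   -12 ]
R3 <- R3 - (1/5)*R1:  [     0      0  -23/5    -23 ]
Row echelon form:
[ 5   0     -2  |  -35 ]
[ 0  -4   -8/5  |  -12 ]
[ 0   0  -23/5  |  -23 ]
Back-substitution:
r = (-23) / (-23/5) = 5
q = (-12 - (-8/5)*(5)) / -4 = 1
p = (-35 - (-2)*(5)) / 5 = -5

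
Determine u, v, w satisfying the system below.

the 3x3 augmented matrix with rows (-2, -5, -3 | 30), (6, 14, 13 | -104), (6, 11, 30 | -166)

Forward elimination on [A|b]:
R2 <- R2 - (-3)*R1:  [   0   -1    4  -14 ]
R3 <- R3 - (-3)*R1:  [   0   -4   21  -76 ]
R3 <- R3 - (4)*R2:  [   0    0    5  -20 ]
Row echelon form:
[ -2  -5  -3  |   30 ]
[  0  -1   4  |  -14 ]
[  0   0   5  |  -20 ]
Back-substitution:
w = (-20) / 5 = -4
v = (-14 - (4)*(-4)) / -1 = -2
u = (30 - (-5)*(-2) - (-3)*(-4)) / -2 = -4

(-4, -2, -4)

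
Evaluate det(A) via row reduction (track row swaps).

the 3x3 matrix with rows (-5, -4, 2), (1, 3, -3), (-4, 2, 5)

Forward elimination:
R2 <- R2 - (-1/5)*R1:  [     0   11/5  -13/5 ]
R3 <- R3 - (4/5)*R1:  [    0  26/5  17/5 ]
R3 <- R3 - (26/11)*R2:  [      0       0  105/11 ]
Upper-triangular form:
[ -5    -4       2 ]
[  0  11/5   -13/5 ]
[  0     0  105/11 ]
det(A) = (-1)^0 * (-5) * (11/5) * (105/11) = -105  (0 row swaps -> sign +1)

det(A) = -105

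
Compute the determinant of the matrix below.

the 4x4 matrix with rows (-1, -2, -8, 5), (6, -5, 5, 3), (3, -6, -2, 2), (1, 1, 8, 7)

det(A) = 1015

Forward elimination:
R2 <- R2 - (-6)*R1:  [   0  -17  -43   33 ]
R3 <- R3 - (-3)*R1:  [   0  -12  -26   17 ]
R4 <- R4 - (-1)*R1:  [  0  -1   0  12 ]
R3 <- R3 - (12/17)*R2:  [       0        0    74/17  -107/17 ]
R4 <- R4 - (1/17)*R2:  [      0       0   43/17  171/17 ]
R4 <- R4 - (43/74)*R3:  [       0        0        0  1015/74 ]
Upper-triangular form:
[ -1   -2     -8        5 ]
[  0  -17    -43       33 ]
[  0    0  74/17  -107/17 ]
[  0    0      0  1015/74 ]
det(A) = (-1)^0 * (-1) * (-17) * (74/17) * (1015/74) = 1015  (0 row swaps -> sign +1)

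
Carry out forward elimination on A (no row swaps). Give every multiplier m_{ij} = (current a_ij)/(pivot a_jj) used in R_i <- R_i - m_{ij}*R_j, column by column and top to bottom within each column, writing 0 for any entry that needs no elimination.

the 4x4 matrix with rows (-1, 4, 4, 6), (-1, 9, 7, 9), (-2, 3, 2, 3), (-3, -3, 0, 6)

multipliers: 1, 2, 3, -1, -3, 1

Forward elimination:
R2 <- R2 - (1)*R1:  [ 0  5  3  3 ]
R3 <- R3 - (2)*R1:  [  0  -5  -6  -9 ]
R4 <- R4 - (3)*R1:  [   0  -15  -12  -12 ]
R3 <- R3 - (-1)*R2:  [  0   0  -3  -6 ]
R4 <- R4 - (-3)*R2:  [  0   0  -3  -3 ]
R4 <- R4 - (1)*R3:  [ 0  0  0  3 ]
Multipliers (in order of application): m_{21} = 1, m_{31} = 2, m_{41} = 3, m_{32} = -1, m_{42} = -3, m_{43} = 1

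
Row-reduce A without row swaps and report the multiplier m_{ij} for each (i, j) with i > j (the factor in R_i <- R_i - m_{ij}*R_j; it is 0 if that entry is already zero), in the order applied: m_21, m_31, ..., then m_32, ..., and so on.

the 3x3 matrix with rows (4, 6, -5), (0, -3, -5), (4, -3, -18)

multipliers: 0, 1, 3

Forward elimination:
R2: entry in column 1 is already 0 -> m_{21} = 0 (no row operation needed)
R3 <- R3 - (1)*R1:  [   0   -9  -13 ]
R3 <- R3 - (3)*R2:  [ 0  0  2 ]
Multipliers (in order of application): m_{21} = 0, m_{31} = 1, m_{32} = 3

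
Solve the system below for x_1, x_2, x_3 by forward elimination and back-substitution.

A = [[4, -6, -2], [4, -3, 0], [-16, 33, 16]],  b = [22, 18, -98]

(3, -2, 1)

Forward elimination on [A|b]:
R2 <- R2 - (1)*R1:  [  0   3   2  -4 ]
R3 <- R3 - (-4)*R1:  [   0    9    8  -10 ]
R3 <- R3 - (3)*R2:  [ 0  0  2  2 ]
Row echelon form:
[ 4  -6  -2  |  22 ]
[ 0   3   2  |  -4 ]
[ 0   0   2  |   2 ]
Back-substitution:
x_3 = (2) / 2 = 1
x_2 = (-4 - (2)*(1)) / 3 = -2
x_1 = (22 - (-6)*(-2) - (-2)*(1)) / 4 = 3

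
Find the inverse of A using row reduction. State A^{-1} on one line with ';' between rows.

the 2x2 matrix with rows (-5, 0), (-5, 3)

Gauss-Jordan on [A | I]:
R1 <- (1/-5)*R1:  [    1     0  |  -1/5     0 ]
R2 <- R2 - (-5)*R1:  [  0   3  |  -1   1 ]
R2 <- (1/3)*R2:  [    0     1  |  -1/3   1/3 ]
Right block of [I | A^{-1}] is the inverse:
[ -1/5    0 ]
[ -1/3  1/3 ]

inverse = [-1/5 0; -1/3 1/3]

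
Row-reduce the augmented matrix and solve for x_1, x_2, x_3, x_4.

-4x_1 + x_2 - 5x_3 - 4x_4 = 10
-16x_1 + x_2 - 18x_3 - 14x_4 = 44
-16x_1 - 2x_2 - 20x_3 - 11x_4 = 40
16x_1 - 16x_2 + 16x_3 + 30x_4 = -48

(-5, 0, 2, 0)

Forward elimination on [A|b]:
R2 <- R2 - (4)*R1:  [  0  -3   2   2   4 ]
R3 <- R3 - (4)*R1:  [  0  -6   0   5   0 ]
R4 <- R4 - (-4)*R1:  [   0  -12   -4   14   -8 ]
R3 <- R3 - (2)*R2:  [  0   0  -4   1  -8 ]
R4 <- R4 - (4)*R2:  [   0    0  -12    6  -24 ]
R4 <- R4 - (3)*R3:  [ 0  0  0  3  0 ]
Row echelon form:
[ -4   1  -5  -4  |  10 ]
[  0  -3   2   2  |   4 ]
[  0   0  -4   1  |  -8 ]
[  0   0   0   3  |   0 ]
Back-substitution:
x_4 = (0) / 3 = 0
x_3 = (-8 - (1)*(0)) / -4 = 2
x_2 = (4 - (2)*(2) - (2)*(0)) / -3 = 0
x_1 = (10 - (1)*(0) - (-5)*(2) - (-4)*(0)) / -4 = -5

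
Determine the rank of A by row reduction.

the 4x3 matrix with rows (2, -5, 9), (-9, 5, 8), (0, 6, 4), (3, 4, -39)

Row reduction:
R2 <- R2 - (-9/2)*R1:  [     0  -35/2   97/2 ]
R4 <- R4 - (3/2)*R1:  [      0    23/2  -105/2 ]
R3 <- R3 - (-12/35)*R2:  [      0       0  722/35 ]
R4 <- R4 - (-23/35)*R2:  [       0        0  -722/35 ]
R4 <- R4 - (-1)*R3:  [ 0  0  0 ]
Row echelon form:
[ 2     -5       9 ]
[ 0  -35/2    97/2 ]
[ 0      0  722/35 ]
[ 0      0       0 ]
Nonzero rows / pivot columns: 3

rank(A) = 3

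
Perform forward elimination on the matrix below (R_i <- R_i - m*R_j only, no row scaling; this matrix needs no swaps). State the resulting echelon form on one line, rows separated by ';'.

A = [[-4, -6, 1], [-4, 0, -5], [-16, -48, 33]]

Forward elimination:
R2 <- R2 - (1)*R1:  [  0   6  -6 ]
R3 <- R3 - (4)*R1:  [   0  -24   29 ]
R3 <- R3 - (-4)*R2:  [ 0  0  5 ]
Row echelon form:
[ -4  -6   1 ]
[  0   6  -6 ]
[  0   0   5 ]

REF = [-4 -6 1; 0 6 -6; 0 0 5]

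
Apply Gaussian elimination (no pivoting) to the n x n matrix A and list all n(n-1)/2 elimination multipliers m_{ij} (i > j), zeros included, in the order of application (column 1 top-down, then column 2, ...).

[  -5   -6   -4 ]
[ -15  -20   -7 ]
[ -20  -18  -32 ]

Forward elimination:
R2 <- R2 - (3)*R1:  [  0  -2   5 ]
R3 <- R3 - (4)*R1:  [   0    6  -16 ]
R3 <- R3 - (-3)*R2:  [  0   0  -1 ]
Multipliers (in order of application): m_{21} = 3, m_{31} = 4, m_{32} = -3

multipliers: 3, 4, -3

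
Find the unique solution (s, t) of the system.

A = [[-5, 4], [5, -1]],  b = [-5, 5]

(1, 0)

Forward elimination on [A|b]:
R2 <- R2 - (-1)*R1:  [ 0  3  0 ]
Row echelon form:
[ -5  4  |  -5 ]
[  0  3  |   0 ]
Back-substitution:
t = (0) / 3 = 0
s = (-5 - (4)*(0)) / -5 = 1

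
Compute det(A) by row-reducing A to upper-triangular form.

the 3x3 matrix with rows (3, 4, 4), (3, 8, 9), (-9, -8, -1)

det(A) = 72

Forward elimination:
R2 <- R2 - (1)*R1:  [ 0  4  5 ]
R3 <- R3 - (-3)*R1:  [  0   4  11 ]
R3 <- R3 - (1)*R2:  [ 0  0  6 ]
Upper-triangular form:
[ 3  4  4 ]
[ 0  4  5 ]
[ 0  0  6 ]
det(A) = (-1)^0 * (3) * (4) * (6) = 72  (0 row swaps -> sign +1)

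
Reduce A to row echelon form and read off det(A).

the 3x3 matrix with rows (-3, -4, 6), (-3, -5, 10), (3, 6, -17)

det(A) = -9

Forward elimination:
R2 <- R2 - (1)*R1:  [  0  -1   4 ]
R3 <- R3 - (-1)*R1:  [   0    2  -11 ]
R3 <- R3 - (-2)*R2:  [  0   0  -3 ]
Upper-triangular form:
[ -3  -4   6 ]
[  0  -1   4 ]
[  0   0  -3 ]
det(A) = (-1)^0 * (-3) * (-1) * (-3) = -9  (0 row swaps -> sign +1)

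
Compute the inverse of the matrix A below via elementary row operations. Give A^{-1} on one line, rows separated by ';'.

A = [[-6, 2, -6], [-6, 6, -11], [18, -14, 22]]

inverse = [-11/72 5/18 7/72; -11/24 -1/6 -5/24; -1/6 -1/3 -1/6]

Gauss-Jordan on [A | I]:
R1 <- (1/-6)*R1:  [    1  -1/3     1  |  -1/6     0     0 ]
R2 <- R2 - (-6)*R1:  [  0   4  -5  |  -1   1   0 ]
R3 <- R3 - (18)*R1:  [  0  -8   4  |   3   0   1 ]
R2 <- (1/4)*R2:  [    0     1  -5/4  |  -1/4   1/4     0 ]
R1 <- R1 - (-1/3)*R2:  [    1     0  7/12  |  -1/4  1/12     0 ]
R3 <- R3 - (-8)*R2:  [  0   0  -6  |   1   2   1 ]
R3 <- (1/-6)*R3:  [    0     0     1  |  -1/6  -1/3  -1/6 ]
R1 <- R1 - (7/12)*R3:  [      1       0       0  |  -11/72    5/18    7/72 ]
R2 <- R2 - (-5/4)*R3:  [      0       1       0  |  -11/24    -1/6   -5/24 ]
Right block of [I | A^{-1}] is the inverse:
[ -11/72  5/18   7/72 ]
[ -11/24  -1/6  -5/24 ]
[   -1/6  -1/3   -1/6 ]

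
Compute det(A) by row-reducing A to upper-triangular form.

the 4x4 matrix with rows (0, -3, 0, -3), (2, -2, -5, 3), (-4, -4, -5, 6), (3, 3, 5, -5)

det(A) = -105

Forward elimination:
R1 <-> R2   (pivot in column 1 was zero)
[  2  -2  -5   3 ]
[  0  -3   0  -3 ]
[ -4  -4  -5   6 ]
[  3   3   5  -5 ]
R3 <- R3 - (-2)*R1:  [   0   -8  -15   12 ]
R4 <- R4 - (3/2)*R1:  [     0      6   25/2  -19/2 ]
R3 <- R3 - (8/3)*R2:  [   0    0  -15   20 ]
R4 <- R4 - (-2)*R2:  [     0      0   25/2  -31/2 ]
R4 <- R4 - (-5/6)*R3:  [   0    0    0  7/6 ]
Upper-triangular form:
[ 2  -2   -5    3 ]
[ 0  -3    0   -3 ]
[ 0   0  -15   20 ]
[ 0   0    0  7/6 ]
det(A) = (-1)^1 * (2) * (-3) * (-15) * (7/6) = -105  (1 row swap -> sign -1)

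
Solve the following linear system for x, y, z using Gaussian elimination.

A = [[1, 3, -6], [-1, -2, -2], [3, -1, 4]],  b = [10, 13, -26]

(-5, -1, -3)

Forward elimination on [A|b]:
R2 <- R2 - (-1)*R1:  [  0   1  -8  23 ]
R3 <- R3 - (3)*R1:  [   0  -10   22  -56 ]
R3 <- R3 - (-10)*R2:  [   0    0  -58  174 ]
Row echelon form:
[ 1  3   -6  |   10 ]
[ 0  1   -8  |   23 ]
[ 0  0  -58  |  174 ]
Back-substitution:
z = (174) / -58 = -3
y = (23 - (-8)*(-3)) / 1 = -1
x = (10 - (3)*(-1) - (-6)*(-3)) / 1 = -5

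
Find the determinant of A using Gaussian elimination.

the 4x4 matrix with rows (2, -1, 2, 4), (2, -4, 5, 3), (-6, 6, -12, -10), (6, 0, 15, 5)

Forward elimination:
R2 <- R2 - (1)*R1:  [  0  -3   3  -1 ]
R3 <- R3 - (-3)*R1:  [  0   3  -6   2 ]
R4 <- R4 - (3)*R1:  [  0   3   9  -7 ]
R3 <- R3 - (-1)*R2:  [  0   0  -3   1 ]
R4 <- R4 - (-1)*R2:  [  0   0  12  -8 ]
R4 <- R4 - (-4)*R3:  [  0   0   0  -4 ]
Upper-triangular form:
[ 2  -1   2   4 ]
[ 0  -3   3  -1 ]
[ 0   0  -3   1 ]
[ 0   0   0  -4 ]
det(A) = (-1)^0 * (2) * (-3) * (-3) * (-4) = -72  (0 row swaps -> sign +1)

det(A) = -72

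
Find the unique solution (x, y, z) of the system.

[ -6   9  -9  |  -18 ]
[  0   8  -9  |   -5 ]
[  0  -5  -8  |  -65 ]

(3, 5, 5)

Forward elimination on [A|b]:
R3 <- R3 - (-5/8)*R2:  [      0       0  -109/8  -545/8 ]
Row echelon form:
[ -6  9      -9  |     -18 ]
[  0  8      -9  |      -5 ]
[  0  0  -109/8  |  -545/8 ]
Back-substitution:
z = (-545/8) / (-109/8) = 5
y = (-5 - (-9)*(5)) / 8 = 5
x = (-18 - (9)*(5) - (-9)*(5)) / -6 = 3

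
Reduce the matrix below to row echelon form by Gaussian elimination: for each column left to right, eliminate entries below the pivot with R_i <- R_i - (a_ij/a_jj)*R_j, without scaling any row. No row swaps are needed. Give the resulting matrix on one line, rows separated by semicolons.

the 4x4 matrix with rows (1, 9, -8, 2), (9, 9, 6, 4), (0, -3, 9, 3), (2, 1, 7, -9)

Forward elimination:
R2 <- R2 - (9)*R1:  [   0  -72   78  -14 ]
R4 <- R4 - (2)*R1:  [   0  -17   23  -13 ]
R3 <- R3 - (1/24)*R2:  [     0      0   23/4  43/12 ]
R4 <- R4 - (17/72)*R2:  [       0        0    55/12  -349/36 ]
R4 <- R4 - (55/69)*R3:  [       0        0        0  -866/69 ]
Row echelon form:
[ 1    9    -8        2 ]
[ 0  -72    78      -14 ]
[ 0    0  23/4    43/12 ]
[ 0    0     0  -866/69 ]

REF = [1 9 -8 2; 0 -72 78 -14; 0 0 23/4 43/12; 0 0 0 -866/69]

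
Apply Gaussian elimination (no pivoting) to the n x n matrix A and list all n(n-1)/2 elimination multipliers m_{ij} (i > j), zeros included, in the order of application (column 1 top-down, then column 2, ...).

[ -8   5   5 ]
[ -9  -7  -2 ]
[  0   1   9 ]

multipliers: 9/8, 0, -8/101

Forward elimination:
R2 <- R2 - (9/8)*R1:  [      0  -101/8   -61/8 ]
R3: entry in column 1 is already 0 -> m_{31} = 0 (no row operation needed)
R3 <- R3 - (-8/101)*R2:  [       0        0  848/101 ]
Multipliers (in order of application): m_{21} = 9/8, m_{31} = 0, m_{32} = -8/101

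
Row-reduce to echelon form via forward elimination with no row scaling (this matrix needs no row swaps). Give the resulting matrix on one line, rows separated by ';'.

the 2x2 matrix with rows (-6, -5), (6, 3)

REF = [-6 -5; 0 -2]

Forward elimination:
R2 <- R2 - (-1)*R1:  [  0  -2 ]
Row echelon form:
[ -6  -5 ]
[  0  -2 ]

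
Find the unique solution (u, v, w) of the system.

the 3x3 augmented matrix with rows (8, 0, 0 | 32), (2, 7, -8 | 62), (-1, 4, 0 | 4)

Forward elimination on [A|b]:
R2 <- R2 - (1/4)*R1:  [  0   7  -8  54 ]
R3 <- R3 - (-1/8)*R1:  [ 0  4  0  8 ]
R3 <- R3 - (4/7)*R2:  [      0       0    32/7  -160/7 ]
Row echelon form:
[ 8  0     0  |      32 ]
[ 0  7    -8  |      54 ]
[ 0  0  32/7  |  -160/7 ]
Back-substitution:
w = (-160/7) / (32/7) = -5
v = (54 - (-8)*(-5)) / 7 = 2
u = (32) / 8 = 4

(4, 2, -5)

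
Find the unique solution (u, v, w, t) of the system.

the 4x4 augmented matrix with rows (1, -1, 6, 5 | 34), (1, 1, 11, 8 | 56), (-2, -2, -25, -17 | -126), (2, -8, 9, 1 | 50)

Forward elimination on [A|b]:
R2 <- R2 - (1)*R1:  [  0   2   5   3  22 ]
R3 <- R3 - (-2)*R1:  [   0   -4  -13   -7  -58 ]
R4 <- R4 - (2)*R1:  [   0   -6   -3   -9  -18 ]
R3 <- R3 - (-2)*R2:  [   0    0   -3   -1  -14 ]
R4 <- R4 - (-3)*R2:  [  0   0  12   0  48 ]
R4 <- R4 - (-4)*R3:  [  0   0   0  -4  -8 ]
Row echelon form:
[ 1  -1   6   5  |   34 ]
[ 0   2   5   3  |   22 ]
[ 0   0  -3  -1  |  -14 ]
[ 0   0   0  -4  |   -8 ]
Back-substitution:
t = (-8) / -4 = 2
w = (-14 - (-1)*(2)) / -3 = 4
v = (22 - (5)*(4) - (3)*(2)) / 2 = -2
u = (34 - (-1)*(-2) - (6)*(4) - (5)*(2)) / 1 = -2

(-2, -2, 4, 2)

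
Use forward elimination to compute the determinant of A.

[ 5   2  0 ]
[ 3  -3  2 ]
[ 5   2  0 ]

Forward elimination:
R2 <- R2 - (3/5)*R1:  [     0  -21/5      2 ]
R3 <- R3 - (1)*R1:  [ 0  0  0 ]
Upper-triangular form:
[ 5      2  0 ]
[ 0  -21/5  2 ]
[ 0      0  0 ]
det(A) = (-1)^0 * (5) * (-21/5) * (0) = 0  (0 row swaps -> sign +1)

det(A) = 0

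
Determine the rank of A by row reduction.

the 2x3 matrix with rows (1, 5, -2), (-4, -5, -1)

Row reduction:
R2 <- R2 - (-4)*R1:  [  0  15  -9 ]
Row echelon form:
[ 1   5  -2 ]
[ 0  15  -9 ]
Nonzero rows / pivot columns: 2

rank(A) = 2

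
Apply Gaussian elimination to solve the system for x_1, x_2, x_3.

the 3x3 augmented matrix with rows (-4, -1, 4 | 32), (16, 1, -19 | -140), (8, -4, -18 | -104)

Forward elimination on [A|b]:
R2 <- R2 - (-4)*R1:  [   0   -3   -3  -12 ]
R3 <- R3 - (-2)*R1:  [   0   -6  -10  -40 ]
R3 <- R3 - (2)*R2:  [   0    0   -4  -16 ]
Row echelon form:
[ -4  -1   4  |   32 ]
[  0  -3  -3  |  -12 ]
[  0   0  -4  |  -16 ]
Back-substitution:
x_3 = (-16) / -4 = 4
x_2 = (-12 - (-3)*(4)) / -3 = 0
x_1 = (32 - (-1)*(0) - (4)*(4)) / -4 = -4

(-4, 0, 4)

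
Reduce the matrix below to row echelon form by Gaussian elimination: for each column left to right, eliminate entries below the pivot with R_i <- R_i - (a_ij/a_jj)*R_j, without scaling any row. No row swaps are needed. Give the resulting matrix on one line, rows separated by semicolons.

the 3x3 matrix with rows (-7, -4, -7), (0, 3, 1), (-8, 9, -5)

REF = [-7 -4 -7; 0 3 1; 0 0 -32/21]

Forward elimination:
R3 <- R3 - (8/7)*R1:  [    0  95/7     3 ]
R3 <- R3 - (95/21)*R2:  [      0       0  -32/21 ]
Row echelon form:
[ -7  -4      -7 ]
[  0   3       1 ]
[  0   0  -32/21 ]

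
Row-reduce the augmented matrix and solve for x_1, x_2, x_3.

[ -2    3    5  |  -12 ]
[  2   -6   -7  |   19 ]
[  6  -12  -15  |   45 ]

(4, -3, 1)

Forward elimination on [A|b]:
R2 <- R2 - (-1)*R1:  [  0  -3  -2   7 ]
R3 <- R3 - (-3)*R1:  [  0  -3   0   9 ]
R3 <- R3 - (1)*R2:  [ 0  0  2  2 ]
Row echelon form:
[ -2   3   5  |  -12 ]
[  0  -3  -2  |    7 ]
[  0   0   2  |    2 ]
Back-substitution:
x_3 = (2) / 2 = 1
x_2 = (7 - (-2)*(1)) / -3 = -3
x_1 = (-12 - (3)*(-3) - (5)*(1)) / -2 = 4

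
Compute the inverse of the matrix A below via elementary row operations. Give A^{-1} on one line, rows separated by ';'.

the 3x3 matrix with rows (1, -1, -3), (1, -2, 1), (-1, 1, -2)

Gauss-Jordan on [A | I]:
R2 <- R2 - (1)*R1:  [  0  -1   4  |  -1   1   0 ]
R3 <- R3 - (-1)*R1:  [  0   0  -5  |   1   0   1 ]
R2 <- (1/-1)*R2:  [  0   1  -4  |   1  -1   0 ]
R1 <- R1 - (-1)*R2:  [  1   0  -7  |   2  -1   0 ]
R3 <- (1/-5)*R3:  [    0     0     1  |  -1/5     0  -1/5 ]
R1 <- R1 - (-7)*R3:  [    1     0     0  |   3/5    -1  -7/5 ]
R2 <- R2 - (-4)*R3:  [    0     1     0  |   1/5    -1  -4/5 ]
Right block of [I | A^{-1}] is the inverse:
[  3/5  -1  -7/5 ]
[  1/5  -1  -4/5 ]
[ -1/5   0  -1/5 ]

inverse = [3/5 -1 -7/5; 1/5 -1 -4/5; -1/5 0 -1/5]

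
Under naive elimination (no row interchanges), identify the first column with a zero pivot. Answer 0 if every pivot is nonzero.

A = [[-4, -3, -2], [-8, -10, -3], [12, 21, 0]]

Naive forward elimination:
R2 <- R2 - (2)*R1:  [  0  -4   1 ]
R3 <- R3 - (-3)*R1:  [  0  12  -6 ]
R3 <- R3 - (-3)*R2:  [  0   0  -3 ]
All pivots nonzero; naive elimination completes without hitting a zero pivot.

first zero-pivot column = 0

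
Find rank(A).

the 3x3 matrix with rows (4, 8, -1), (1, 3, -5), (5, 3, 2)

Row reduction:
R2 <- R2 - (1/4)*R1:  [     0      1  -19/4 ]
R3 <- R3 - (5/4)*R1:  [    0    -7  13/4 ]
R3 <- R3 - (-7)*R2:  [   0    0  -30 ]
Row echelon form:
[ 4  8     -1 ]
[ 0  1  -19/4 ]
[ 0  0    -30 ]
Nonzero rows / pivot columns: 3

rank(A) = 3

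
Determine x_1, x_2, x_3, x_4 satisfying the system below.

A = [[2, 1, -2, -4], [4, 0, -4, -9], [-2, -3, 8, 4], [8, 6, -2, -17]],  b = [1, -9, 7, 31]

Forward elimination on [A|b]:
R2 <- R2 - (2)*R1:  [   0   -2    0   -1  -11 ]
R3 <- R3 - (-1)*R1:  [  0  -2   6   0   8 ]
R4 <- R4 - (4)*R1:  [  0   2   6  -1  27 ]
R3 <- R3 - (1)*R2:  [  0   0   6   1  19 ]
R4 <- R4 - (-1)*R2:  [  0   0   6  -2  16 ]
R4 <- R4 - (1)*R3:  [  0   0   0  -3  -3 ]
Row echelon form:
[ 2   1  -2  -4  |    1 ]
[ 0  -2   0  -1  |  -11 ]
[ 0   0   6   1  |   19 ]
[ 0   0   0  -3  |   -3 ]
Back-substitution:
x_4 = (-3) / -3 = 1
x_3 = (19 - (1)*(1)) / 6 = 3
x_2 = (-11 - (-1)*(1)) / -2 = 5
x_1 = (1 - (1)*(5) - (-2)*(3) - (-4)*(1)) / 2 = 3

(3, 5, 3, 1)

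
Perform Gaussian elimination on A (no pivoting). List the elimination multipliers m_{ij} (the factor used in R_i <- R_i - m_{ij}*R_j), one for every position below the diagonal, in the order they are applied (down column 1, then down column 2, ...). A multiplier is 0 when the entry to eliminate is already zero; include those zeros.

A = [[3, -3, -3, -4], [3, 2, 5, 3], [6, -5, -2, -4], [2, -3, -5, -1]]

Forward elimination:
R2 <- R2 - (1)*R1:  [ 0  5  8  7 ]
R3 <- R3 - (2)*R1:  [ 0  1  4  4 ]
R4 <- R4 - (2/3)*R1:  [   0   -1   -3  5/3 ]
R3 <- R3 - (1/5)*R2:  [    0     0  12/5  13/5 ]
R4 <- R4 - (-1/5)*R2:  [     0      0   -7/5  46/15 ]
R4 <- R4 - (-7/12)*R3:  [     0      0      0  55/12 ]
Multipliers (in order of application): m_{21} = 1, m_{31} = 2, m_{41} = 2/3, m_{32} = 1/5, m_{42} = -1/5, m_{43} = -7/12

multipliers: 1, 2, 2/3, 1/5, -1/5, -7/12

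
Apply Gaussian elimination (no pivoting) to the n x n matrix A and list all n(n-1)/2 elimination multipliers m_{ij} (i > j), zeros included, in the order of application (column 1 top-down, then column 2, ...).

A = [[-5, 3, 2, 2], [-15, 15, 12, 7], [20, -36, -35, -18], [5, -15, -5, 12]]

Forward elimination:
R2 <- R2 - (3)*R1:  [ 0  6  6  1 ]
R3 <- R3 - (-4)*R1:  [   0  -24  -27  -10 ]
R4 <- R4 - (-1)*R1:  [   0  -12   -3   14 ]
R3 <- R3 - (-4)*R2:  [  0   0  -3  -6 ]
R4 <- R4 - (-2)*R2:  [  0   0   9  16 ]
R4 <- R4 - (-3)*R3:  [  0   0   0  -2 ]
Multipliers (in order of application): m_{21} = 3, m_{31} = -4, m_{41} = -1, m_{32} = -4, m_{42} = -2, m_{43} = -3

multipliers: 3, -4, -1, -4, -2, -3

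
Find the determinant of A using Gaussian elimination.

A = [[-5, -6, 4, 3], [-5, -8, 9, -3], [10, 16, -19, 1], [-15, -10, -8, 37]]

Forward elimination:
R2 <- R2 - (1)*R1:  [  0  -2   5  -6 ]
R3 <- R3 - (-2)*R1:  [   0    4  -11    7 ]
R4 <- R4 - (3)*R1:  [   0    8  -20   28 ]
R3 <- R3 - (-2)*R2:  [  0   0  -1  -5 ]
R4 <- R4 - (-4)*R2:  [ 0  0  0  4 ]
Upper-triangular form:
[ -5  -6   4   3 ]
[  0  -2   5  -6 ]
[  0   0  -1  -5 ]
[  0   0   0   4 ]
det(A) = (-1)^0 * (-5) * (-2) * (-1) * (4) = -40  (0 row swaps -> sign +1)

det(A) = -40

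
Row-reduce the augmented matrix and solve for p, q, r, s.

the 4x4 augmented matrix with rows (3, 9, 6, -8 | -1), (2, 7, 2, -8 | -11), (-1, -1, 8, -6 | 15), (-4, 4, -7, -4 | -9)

Forward elimination on [A|b]:
R2 <- R2 - (2/3)*R1:  [     0      1     -2   -8/3  -31/3 ]
R3 <- R3 - (-1/3)*R1:  [     0      2     10  -26/3   44/3 ]
R4 <- R4 - (-4/3)*R1:  [     0     16      1  -44/3  -31/3 ]
R3 <- R3 - (2)*R2:  [     0      0     14  -10/3  106/3 ]
R4 <- R4 - (16)*R2:  [   0    0   33   28  155 ]
R4 <- R4 - (33/14)*R3:  [     0      0      0  251/7  502/7 ]
Row echelon form:
[ 3  9   6     -8  |     -1 ]
[ 0  1  -2   -8/3  |  -31/3 ]
[ 0  0  14  -10/3  |  106/3 ]
[ 0  0   0  251/7  |  502/7 ]
Back-substitution:
s = (502/7) / (251/7) = 2
r = (106/3 - (-10/3)*(2)) / 14 = 3
q = (-31/3 - (-2)*(3) - (-8/3)*(2)) / 1 = 1
p = (-1 - (9)*(1) - (6)*(3) - (-8)*(2)) / 3 = -4

(-4, 1, 3, 2)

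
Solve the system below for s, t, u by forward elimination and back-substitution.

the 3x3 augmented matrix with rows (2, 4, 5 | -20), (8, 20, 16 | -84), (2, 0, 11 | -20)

(1, -3, -2)

Forward elimination on [A|b]:
R2 <- R2 - (4)*R1:  [  0   4  -4  -4 ]
R3 <- R3 - (1)*R1:  [  0  -4   6   0 ]
R3 <- R3 - (-1)*R2:  [  0   0   2  -4 ]
Row echelon form:
[ 2  4   5  |  -20 ]
[ 0  4  -4  |   -4 ]
[ 0  0   2  |   -4 ]
Back-substitution:
u = (-4) / 2 = -2
t = (-4 - (-4)*(-2)) / 4 = -3
s = (-20 - (4)*(-3) - (5)*(-2)) / 2 = 1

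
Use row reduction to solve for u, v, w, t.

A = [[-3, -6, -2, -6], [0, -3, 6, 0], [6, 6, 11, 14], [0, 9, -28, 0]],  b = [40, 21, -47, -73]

Forward elimination on [A|b]:
R3 <- R3 - (-2)*R1:  [  0  -6   7   2  33 ]
R3 <- R3 - (2)*R2:  [  0   0  -5   2  -9 ]
R4 <- R4 - (-3)*R2:  [   0    0  -10    0  -10 ]
R4 <- R4 - (2)*R3:  [  0   0   0  -4   8 ]
Row echelon form:
[ -3  -6  -2  -6  |  40 ]
[  0  -3   6   0  |  21 ]
[  0   0  -5   2  |  -9 ]
[  0   0   0  -4  |   8 ]
Back-substitution:
t = (8) / -4 = -2
w = (-9 - (2)*(-2)) / -5 = 1
v = (21 - (6)*(1)) / -3 = -5
u = (40 - (-6)*(-5) - (-2)*(1) - (-6)*(-2)) / -3 = 0

(0, -5, 1, -2)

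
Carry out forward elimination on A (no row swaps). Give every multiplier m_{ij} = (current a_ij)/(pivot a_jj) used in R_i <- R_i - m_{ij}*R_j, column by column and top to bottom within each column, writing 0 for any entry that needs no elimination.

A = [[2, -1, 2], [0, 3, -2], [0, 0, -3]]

Forward elimination:
R2: entry in column 1 is already 0 -> m_{21} = 0 (no row operation needed)
R3: entry in column 1 is already 0 -> m_{31} = 0 (no row operation needed)
R3: entry in column 2 is already 0 -> m_{32} = 0 (no row operation needed)
Multipliers (in order of application): m_{21} = 0, m_{31} = 0, m_{32} = 0

multipliers: 0, 0, 0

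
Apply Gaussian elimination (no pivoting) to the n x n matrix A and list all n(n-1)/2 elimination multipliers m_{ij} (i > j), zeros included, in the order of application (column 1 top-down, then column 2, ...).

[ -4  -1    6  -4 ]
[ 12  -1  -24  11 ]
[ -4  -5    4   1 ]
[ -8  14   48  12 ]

Forward elimination:
R2 <- R2 - (-3)*R1:  [  0  -4  -6  -1 ]
R3 <- R3 - (1)*R1:  [  0  -4  -2   5 ]
R4 <- R4 - (2)*R1:  [  0  16  36  20 ]
R3 <- R3 - (1)*R2:  [ 0  0  4  6 ]
R4 <- R4 - (-4)*R2:  [  0   0  12  16 ]
R4 <- R4 - (3)*R3:  [  0   0   0  -2 ]
Multipliers (in order of application): m_{21} = -3, m_{31} = 1, m_{41} = 2, m_{32} = 1, m_{42} = -4, m_{43} = 3

multipliers: -3, 1, 2, 1, -4, 3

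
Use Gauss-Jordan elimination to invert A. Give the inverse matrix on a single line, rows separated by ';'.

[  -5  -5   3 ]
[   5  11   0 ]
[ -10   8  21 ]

inverse = [-77/60 -43/60 11/60; 7/12 5/12 -1/12; -5/6 -1/2 1/6]

Gauss-Jordan on [A | I]:
R1 <- (1/-5)*R1:  [    1     1  -3/5  |  -1/5     0     0 ]
R2 <- R2 - (5)*R1:  [ 0  6  3  |  1  1  0 ]
R3 <- R3 - (-10)*R1:  [  0  18  15  |  -2   0   1 ]
R2 <- (1/6)*R2:  [   0    1  1/2  |  1/6  1/6    0 ]
R1 <- R1 - (1)*R2:  [      1       0  -11/10  |  -11/30    -1/6       0 ]
R3 <- R3 - (18)*R2:  [  0   0   6  |  -5  -3   1 ]
R3 <- (1/6)*R3:  [    0     0     1  |  -5/6  -1/2   1/6 ]
R1 <- R1 - (-11/10)*R3:  [      1       0       0  |  -77/60  -43/60   11/60 ]
R2 <- R2 - (1/2)*R3:  [     0      1      0  |   7/12   5/12  -1/12 ]
Right block of [I | A^{-1}] is the inverse:
[ -77/60  -43/60  11/60 ]
[   7/12    5/12  -1/12 ]
[   -5/6    -1/2    1/6 ]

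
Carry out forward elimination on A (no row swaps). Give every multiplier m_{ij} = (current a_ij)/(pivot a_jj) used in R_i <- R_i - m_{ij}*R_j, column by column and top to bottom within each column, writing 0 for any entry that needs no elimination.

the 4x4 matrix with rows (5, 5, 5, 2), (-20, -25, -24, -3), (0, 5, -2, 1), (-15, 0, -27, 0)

Forward elimination:
R2 <- R2 - (-4)*R1:  [  0  -5  -4   5 ]
R3: entry in column 1 is already 0 -> m_{31} = 0 (no row operation needed)
R4 <- R4 - (-3)*R1:  [   0   15  -12    6 ]
R3 <- R3 - (-1)*R2:  [  0   0  -6   6 ]
R4 <- R4 - (-3)*R2:  [   0    0  -24   21 ]
R4 <- R4 - (4)*R3:  [  0   0   0  -3 ]
Multipliers (in order of application): m_{21} = -4, m_{31} = 0, m_{41} = -3, m_{32} = -1, m_{42} = -3, m_{43} = 4

multipliers: -4, 0, -3, -1, -3, 4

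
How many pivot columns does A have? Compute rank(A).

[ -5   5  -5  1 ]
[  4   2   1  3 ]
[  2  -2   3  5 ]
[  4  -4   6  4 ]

Row reduction:
R2 <- R2 - (-4/5)*R1:  [    0     6    -3  19/5 ]
R3 <- R3 - (-2/5)*R1:  [    0     0     1  27/5 ]
R4 <- R4 - (-4/5)*R1:  [    0     0     2  24/5 ]
R4 <- R4 - (2)*R3:  [  0   0   0  -6 ]
Row echelon form:
[ -5  5  -5     1 ]
[  0  6  -3  19/5 ]
[  0  0   1  27/5 ]
[  0  0   0    -6 ]
Nonzero rows / pivot columns: 4

rank(A) = 4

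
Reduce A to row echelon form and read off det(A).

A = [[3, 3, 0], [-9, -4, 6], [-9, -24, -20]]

Forward elimination:
R2 <- R2 - (-3)*R1:  [ 0  5  6 ]
R3 <- R3 - (-3)*R1:  [   0  -15  -20 ]
R3 <- R3 - (-3)*R2:  [  0   0  -2 ]
Upper-triangular form:
[ 3  3   0 ]
[ 0  5   6 ]
[ 0  0  -2 ]
det(A) = (-1)^0 * (3) * (5) * (-2) = -30  (0 row swaps -> sign +1)

det(A) = -30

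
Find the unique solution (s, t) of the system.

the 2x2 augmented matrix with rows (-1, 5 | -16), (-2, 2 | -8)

Forward elimination on [A|b]:
R2 <- R2 - (2)*R1:  [  0  -8  24 ]
Row echelon form:
[ -1   5  |  -16 ]
[  0  -8  |   24 ]
Back-substitution:
t = (24) / -8 = -3
s = (-16 - (5)*(-3)) / -1 = 1

(1, -3)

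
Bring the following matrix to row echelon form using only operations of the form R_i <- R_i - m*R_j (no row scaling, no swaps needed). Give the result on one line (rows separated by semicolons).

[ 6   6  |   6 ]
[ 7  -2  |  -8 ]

Forward elimination:
R2 <- R2 - (7/6)*R1:  [   0   -9  -15 ]
Row echelon form:
[ 6   6  |    6 ]
[ 0  -9  |  -15 ]

REF = [6 6 6; 0 -9 -15]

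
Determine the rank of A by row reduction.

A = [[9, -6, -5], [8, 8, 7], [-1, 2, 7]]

rank(A) = 3

Row reduction:
R2 <- R2 - (8/9)*R1:  [     0   40/3  103/9 ]
R3 <- R3 - (-1/9)*R1:  [    0   4/3  58/9 ]
R3 <- R3 - (1/10)*R2:  [     0      0  53/10 ]
Row echelon form:
[ 9    -6     -5 ]
[ 0  40/3  103/9 ]
[ 0     0  53/10 ]
Nonzero rows / pivot columns: 3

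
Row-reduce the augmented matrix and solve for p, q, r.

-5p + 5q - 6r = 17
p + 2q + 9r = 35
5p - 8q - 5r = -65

(-2, 5, 3)

Forward elimination on [A|b]:
R2 <- R2 - (-1/5)*R1:  [     0      3   39/5  192/5 ]
R3 <- R3 - (-1)*R1:  [   0   -3  -11  -48 ]
R3 <- R3 - (-1)*R2:  [     0      0  -16/5  -48/5 ]
Row echelon form:
[ -5  5     -6  |     17 ]
[  0  3   39/5  |  192/5 ]
[  0  0  -16/5  |  -48/5 ]
Back-substitution:
r = (-48/5) / (-16/5) = 3
q = (192/5 - (39/5)*(3)) / 3 = 5
p = (17 - (5)*(5) - (-6)*(3)) / -5 = -2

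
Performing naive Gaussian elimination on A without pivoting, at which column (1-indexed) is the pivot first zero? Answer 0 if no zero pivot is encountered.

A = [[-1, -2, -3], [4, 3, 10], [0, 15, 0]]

Naive forward elimination:
R2 <- R2 - (-4)*R1:  [  0  -5  -2 ]
R3 <- R3 - (-3)*R2:  [  0   0  -6 ]
All pivots nonzero; naive elimination completes without hitting a zero pivot.

first zero-pivot column = 0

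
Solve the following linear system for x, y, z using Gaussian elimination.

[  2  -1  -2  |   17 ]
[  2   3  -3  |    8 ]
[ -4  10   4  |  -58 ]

Forward elimination on [A|b]:
R2 <- R2 - (1)*R1:  [  0   4  -1  -9 ]
R3 <- R3 - (-2)*R1:  [   0    8    0  -24 ]
R3 <- R3 - (2)*R2:  [  0   0   2  -6 ]
Row echelon form:
[ 2  -1  -2  |  17 ]
[ 0   4  -1  |  -9 ]
[ 0   0   2  |  -6 ]
Back-substitution:
z = (-6) / 2 = -3
y = (-9 - (-1)*(-3)) / 4 = -3
x = (17 - (-1)*(-3) - (-2)*(-3)) / 2 = 4

(4, -3, -3)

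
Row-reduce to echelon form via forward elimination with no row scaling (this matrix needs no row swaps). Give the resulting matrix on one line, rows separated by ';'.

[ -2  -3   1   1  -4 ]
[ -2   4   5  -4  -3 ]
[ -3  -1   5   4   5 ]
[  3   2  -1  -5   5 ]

Forward elimination:
R2 <- R2 - (1)*R1:  [  0   7   4  -5   1 ]
R3 <- R3 - (3/2)*R1:  [   0  7/2  7/2  5/2   11 ]
R4 <- R4 - (-3/2)*R1:  [    0  -5/2   1/2  -7/2    -1 ]
R3 <- R3 - (1/2)*R2:  [    0     0   3/2     5  21/2 ]
R4 <- R4 - (-5/14)*R2:  [     0      0  27/14  -37/7  -9/14 ]
R4 <- R4 - (9/7)*R3:  [     0      0      0  -82/7  -99/7 ]
Row echelon form:
[ -2  -3    1      1     -4 ]
[  0   7    4     -5      1 ]
[  0   0  3/2      5   21/2 ]
[  0   0    0  -82/7  -99/7 ]

REF = [-2 -3 1 1 -4; 0 7 4 -5 1; 0 0 3/2 5 21/2; 0 0 0 -82/7 -99/7]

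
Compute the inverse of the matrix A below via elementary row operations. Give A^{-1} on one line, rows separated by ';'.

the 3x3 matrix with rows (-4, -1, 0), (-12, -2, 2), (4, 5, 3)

Gauss-Jordan on [A | I]:
R1 <- (1/-4)*R1:  [    1   1/4     0  |  -1/4     0     0 ]
R2 <- R2 - (-12)*R1:  [  0   1   2  |  -3   1   0 ]
R3 <- R3 - (4)*R1:  [ 0  4  3  |  1  0  1 ]
R1 <- R1 - (1/4)*R2:  [    1     0  -1/2  |   1/2  -1/4     0 ]
R3 <- R3 - (4)*R2:  [  0   0  -5  |  13  -4   1 ]
R3 <- (1/-5)*R3:  [     0      0      1  |  -13/5    4/5   -1/5 ]
R1 <- R1 - (-1/2)*R3:  [     1      0      0  |   -4/5   3/20  -1/10 ]
R2 <- R2 - (2)*R3:  [    0     1     0  |  11/5  -3/5   2/5 ]
Right block of [I | A^{-1}] is the inverse:
[  -4/5  3/20  -1/10 ]
[  11/5  -3/5    2/5 ]
[ -13/5   4/5   -1/5 ]

inverse = [-4/5 3/20 -1/10; 11/5 -3/5 2/5; -13/5 4/5 -1/5]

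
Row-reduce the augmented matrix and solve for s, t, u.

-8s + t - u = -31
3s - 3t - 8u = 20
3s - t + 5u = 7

(4, 0, -1)

Forward elimination on [A|b]:
R2 <- R2 - (-3/8)*R1:  [     0  -21/8  -67/8   67/8 ]
R3 <- R3 - (-3/8)*R1:  [     0   -5/8   37/8  -37/8 ]
R3 <- R3 - (5/21)*R2:  [       0        0   139/21  -139/21 ]
Row echelon form:
[ -8      1      -1  |      -31 ]
[  0  -21/8   -67/8  |     67/8 ]
[  0      0  139/21  |  -139/21 ]
Back-substitution:
u = (-139/21) / (139/21) = -1
t = (67/8 - (-67/8)*(-1)) / (-21/8) = 0
s = (-31 - (1)*(0) - (-1)*(-1)) / -8 = 4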